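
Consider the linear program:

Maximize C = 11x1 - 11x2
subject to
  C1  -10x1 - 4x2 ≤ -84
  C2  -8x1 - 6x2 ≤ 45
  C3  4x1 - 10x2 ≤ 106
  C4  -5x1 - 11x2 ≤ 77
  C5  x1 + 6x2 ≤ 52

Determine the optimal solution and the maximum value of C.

Feasible corners and C = 11x1 - 11x2:
  (316/29, -181/29) → C = 5467/29
  (37/7, 109/14) → C = -55/2
  (34, 3) → C = 341

At the optimal vertex, 4x1 - 10x2 = 106 and x1 + 6x2 = 52.
Solving simultaneously gives x1 = 34, x2 = 3.

x1 = 34, x2 = 3, maximum C = 341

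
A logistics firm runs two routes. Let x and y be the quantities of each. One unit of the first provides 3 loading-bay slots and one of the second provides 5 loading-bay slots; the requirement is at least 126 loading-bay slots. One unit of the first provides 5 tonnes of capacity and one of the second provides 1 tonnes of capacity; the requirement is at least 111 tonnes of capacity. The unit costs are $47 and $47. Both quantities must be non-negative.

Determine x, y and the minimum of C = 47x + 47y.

x = 39/2, y = 27/2, minimum C = 1551

The feasible region is unbounded (it extends along (0, 1), (1, 0)), but C strictly increases along every unbounded feasible direction, so there is no improving ray and the minimum is attained at a vertex.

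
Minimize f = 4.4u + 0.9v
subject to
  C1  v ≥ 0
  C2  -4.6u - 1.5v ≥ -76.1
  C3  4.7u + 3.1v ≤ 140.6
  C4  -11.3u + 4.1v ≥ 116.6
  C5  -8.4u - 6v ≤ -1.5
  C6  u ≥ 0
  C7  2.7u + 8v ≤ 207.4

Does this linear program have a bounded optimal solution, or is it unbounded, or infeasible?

infeasible

The boundaries v = 0 and -4.6u - 1.5v = -76.1 meet at (761/46, 0), but that point violates -11.3u + 4.1v ≥ 116.6. Every candidate vertex is excluded by some other constraint, so the feasible region is empty.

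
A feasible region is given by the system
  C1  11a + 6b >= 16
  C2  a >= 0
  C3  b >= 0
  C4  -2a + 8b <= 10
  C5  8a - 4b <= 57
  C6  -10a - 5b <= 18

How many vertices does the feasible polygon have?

Pairwise boundary intersections that survive every other constraint:
  (16/11, 0)
  (17/25, 71/50)
  (57/8, 0)
  (62/7, 97/28)

4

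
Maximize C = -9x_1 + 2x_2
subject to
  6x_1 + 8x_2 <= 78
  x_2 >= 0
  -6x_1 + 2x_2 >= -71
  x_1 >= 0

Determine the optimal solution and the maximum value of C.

x_1 = 0, x_2 = 39/4, maximum C = 39/2

Extreme points and C = -9x_1 + 2x_2:
  (181/15, 7/10) → C = -536/5
  (0, 39/4) → C = 39/2
  (71/6, 0) → C = -213/2
  (0, 0) → C = 0

At the optimal vertex, 6x_1 + 8x_2 = 78 and x_1 = 0.
Solving simultaneously gives x_1 = 0, x_2 = 39/4.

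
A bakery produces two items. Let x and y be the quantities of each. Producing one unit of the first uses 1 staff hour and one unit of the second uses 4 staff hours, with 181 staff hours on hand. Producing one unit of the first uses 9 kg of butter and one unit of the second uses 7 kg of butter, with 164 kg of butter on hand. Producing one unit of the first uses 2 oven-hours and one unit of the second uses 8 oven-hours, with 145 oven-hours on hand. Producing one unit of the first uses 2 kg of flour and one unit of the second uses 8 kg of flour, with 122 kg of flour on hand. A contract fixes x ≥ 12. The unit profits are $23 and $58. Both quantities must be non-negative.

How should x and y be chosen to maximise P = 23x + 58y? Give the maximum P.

x = 12, y = 8, maximum P = 740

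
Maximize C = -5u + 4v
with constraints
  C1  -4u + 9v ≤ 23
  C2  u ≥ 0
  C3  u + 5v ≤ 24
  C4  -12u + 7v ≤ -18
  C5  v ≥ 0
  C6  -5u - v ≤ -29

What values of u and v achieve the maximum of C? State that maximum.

u = 121/24, v = 91/24, maximum C = -241/24

Feasible corners and C = -5u + 4v:
  (24, 0) → C = -120
  (121/24, 91/24) → C = -241/24
  (29/5, 0) → C = -29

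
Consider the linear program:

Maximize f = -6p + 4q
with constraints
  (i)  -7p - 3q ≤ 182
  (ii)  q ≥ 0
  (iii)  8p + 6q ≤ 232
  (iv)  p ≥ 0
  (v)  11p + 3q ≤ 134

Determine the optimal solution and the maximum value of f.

p = 0, q = 116/3, maximum f = 464/3

Vertices and f = -6p + 4q:
  (0, 0) → f = 0
  (134/11, 0) → f = -804/11
  (0, 116/3) → f = 464/3
  (18/7, 740/21) → f = 2636/21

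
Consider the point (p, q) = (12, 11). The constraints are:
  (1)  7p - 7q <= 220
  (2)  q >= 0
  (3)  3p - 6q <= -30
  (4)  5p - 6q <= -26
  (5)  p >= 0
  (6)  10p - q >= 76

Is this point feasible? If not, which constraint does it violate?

Constraint (4): 5p - 6q = -6, which is not ≤ -26. All other constraints are satisfied.

not feasible — violates (4)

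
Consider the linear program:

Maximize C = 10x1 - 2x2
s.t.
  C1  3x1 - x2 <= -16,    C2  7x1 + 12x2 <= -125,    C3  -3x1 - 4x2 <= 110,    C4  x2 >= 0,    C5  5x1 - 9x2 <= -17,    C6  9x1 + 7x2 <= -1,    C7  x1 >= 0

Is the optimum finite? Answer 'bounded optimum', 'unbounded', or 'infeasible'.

infeasible

The boundaries 7x1 + 12x2 = -125 and -3x1 - 4x2 = 110 meet at (-205/2, 395/8), but that point violates x1 ≥ 0. Every candidate vertex is excluded by some other constraint, so the feasible region is empty.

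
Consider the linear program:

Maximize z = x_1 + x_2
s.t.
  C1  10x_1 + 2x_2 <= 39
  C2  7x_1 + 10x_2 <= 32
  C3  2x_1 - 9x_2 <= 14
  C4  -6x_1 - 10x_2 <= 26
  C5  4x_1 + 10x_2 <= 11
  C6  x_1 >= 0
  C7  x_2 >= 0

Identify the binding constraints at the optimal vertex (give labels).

C5 and C7

Corner points and z = x_1 + x_2:
  (0, 11/10) → z = 11/10
  (11/4, 0) → z = 11/4
  (0, 0) → z = 0

The maximum is at (11/4, 0). Substituting into each constraint, equality holds for C5 and C7; the remaining constraints have slack.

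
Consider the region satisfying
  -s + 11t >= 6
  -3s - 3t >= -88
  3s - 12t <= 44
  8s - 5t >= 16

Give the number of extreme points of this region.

Pairwise boundary intersections that survive every other constraint:
  (475/18, 53/18)
  (206/83, 64/83)
  (488/39, 656/39)

3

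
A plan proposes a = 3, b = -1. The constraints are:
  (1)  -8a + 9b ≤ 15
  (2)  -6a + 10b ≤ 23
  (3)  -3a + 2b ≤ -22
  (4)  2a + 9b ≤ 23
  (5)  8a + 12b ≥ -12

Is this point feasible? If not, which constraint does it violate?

Constraint (3): -3a + 2b = -11, which is not ≤ -22. All other constraints are satisfied.

not feasible — violates (3)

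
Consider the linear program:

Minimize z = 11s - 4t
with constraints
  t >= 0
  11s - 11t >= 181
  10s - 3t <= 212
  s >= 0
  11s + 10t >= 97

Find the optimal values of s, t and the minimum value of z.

Feasible corners and z = 11s - 4t:
  (181/11, 0) → z = 181
  (106/5, 0) → z = 1166/5
  (1789/77, 522/77) → z = 2513/11

At the optimal vertex, t = 0 and 11s - 11t = 181.
Solving simultaneously gives s = 181/11, t = 0.

s = 181/11, t = 0, minimum z = 181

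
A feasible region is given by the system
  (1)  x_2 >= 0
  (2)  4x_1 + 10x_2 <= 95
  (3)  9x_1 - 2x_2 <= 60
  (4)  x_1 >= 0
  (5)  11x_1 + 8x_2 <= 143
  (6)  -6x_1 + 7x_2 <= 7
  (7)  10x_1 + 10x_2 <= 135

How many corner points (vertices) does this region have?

5

Of the 21 pairwise boundary intersections, those satisfying every inequality are:
  (20/3, 0)
  (0, 0)
  (87/11, 123/22)
  (0, 1)
  (175/26, 88/13)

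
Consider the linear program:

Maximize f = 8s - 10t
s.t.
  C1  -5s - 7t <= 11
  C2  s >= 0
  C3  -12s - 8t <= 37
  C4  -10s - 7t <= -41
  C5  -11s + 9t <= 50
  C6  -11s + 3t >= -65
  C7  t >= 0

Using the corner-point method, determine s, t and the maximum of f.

Feasible corners and f = 8s - 10t:
  (19/167, 951/167) → f = -9358/167
  (41/10, 0) → f = 164/5
  (245/22, 115/6) → f = -3385/33
  (65/11, 0) → f = 520/11

s = 65/11, t = 0, maximum f = 520/11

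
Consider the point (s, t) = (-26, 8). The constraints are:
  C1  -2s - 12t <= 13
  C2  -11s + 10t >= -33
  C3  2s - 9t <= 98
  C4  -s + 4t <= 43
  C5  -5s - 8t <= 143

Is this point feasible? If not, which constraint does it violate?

not feasible — violates C4

Constraint C4: -s + 4t = 58, which is not ≤ 43. All other constraints are satisfied.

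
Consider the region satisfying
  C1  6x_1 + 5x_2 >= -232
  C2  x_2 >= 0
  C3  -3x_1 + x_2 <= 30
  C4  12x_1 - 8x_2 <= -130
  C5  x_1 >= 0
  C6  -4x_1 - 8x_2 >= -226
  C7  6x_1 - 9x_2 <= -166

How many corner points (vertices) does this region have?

Intersecting each pair of boundary lines and keeping only the points that satisfy every inequality leaves:
  (6, 101/4)
  (79/30, 101/5)
  (0, 113/4)
  (0, 166/9)

4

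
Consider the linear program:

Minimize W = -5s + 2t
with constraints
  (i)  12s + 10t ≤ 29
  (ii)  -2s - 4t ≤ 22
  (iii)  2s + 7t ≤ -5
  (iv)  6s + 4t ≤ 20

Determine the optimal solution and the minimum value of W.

Vertices and W = -5s + 2t:
  (253/64, -59/32) → W = -1501/64
  (7, -11/2) → W = -46
  (-67/3, 17/3) → W = 123
  (21/2, -43/4) → W = -74

The binding constraints are -2s - 4t = 22 and 6s + 4t = 20.
Solving simultaneously gives s = 21/2, t = -43/4.

s = 21/2, t = -43/4, minimum W = -74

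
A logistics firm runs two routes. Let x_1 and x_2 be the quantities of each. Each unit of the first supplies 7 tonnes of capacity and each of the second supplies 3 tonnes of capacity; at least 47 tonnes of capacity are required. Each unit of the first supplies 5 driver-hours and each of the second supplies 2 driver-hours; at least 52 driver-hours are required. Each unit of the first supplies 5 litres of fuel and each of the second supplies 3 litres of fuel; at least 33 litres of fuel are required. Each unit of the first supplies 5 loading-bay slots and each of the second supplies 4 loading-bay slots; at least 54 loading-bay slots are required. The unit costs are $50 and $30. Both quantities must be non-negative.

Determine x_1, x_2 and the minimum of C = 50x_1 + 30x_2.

x_1 = 10, x_2 = 1, minimum C = 530

Extreme points and C = 50x_1 + 30x_2:
  (0, 26) → C = 780
  (54/5, 0) → C = 540
  (10, 1) → C = 530
The feasible region is unbounded (it extends along (0, 1), (1, 0)), but C strictly increases along every unbounded feasible direction, so there is no improving ray and the minimum is attained at a vertex.

At the optimal vertex, 5x_1 + 2x_2 = 52 and 5x_1 + 4x_2 = 54.
Solving simultaneously gives x_1 = 10, x_2 = 1.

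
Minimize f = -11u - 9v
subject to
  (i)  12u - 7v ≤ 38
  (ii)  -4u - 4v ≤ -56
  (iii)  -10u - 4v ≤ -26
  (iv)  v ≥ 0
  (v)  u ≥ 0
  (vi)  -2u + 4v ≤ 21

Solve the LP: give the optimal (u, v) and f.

Vertices and f = -11u - 9v:
  (136/19, 130/19) → f = -2666/19
  (299/34, 164/17) → f = -6241/34
  (35/6, 49/6) → f = -413/3

u = 299/34, v = 164/17, minimum f = -6241/34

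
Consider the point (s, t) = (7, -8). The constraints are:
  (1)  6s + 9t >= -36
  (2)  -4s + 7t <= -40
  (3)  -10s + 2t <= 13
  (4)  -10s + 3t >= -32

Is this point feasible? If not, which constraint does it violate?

Constraint (4): -10s + 3t = -94, which is not ≥ -32. All other constraints are satisfied.

not feasible — violates (4)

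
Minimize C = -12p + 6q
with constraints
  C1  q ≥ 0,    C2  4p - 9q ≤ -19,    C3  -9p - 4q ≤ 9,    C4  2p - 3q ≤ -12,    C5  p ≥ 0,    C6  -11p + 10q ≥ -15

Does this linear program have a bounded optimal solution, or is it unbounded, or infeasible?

From the feasible point (0, 4), moving in the direction (10, 11) keeps every constraint satisfied while C decreases without bound.

unbounded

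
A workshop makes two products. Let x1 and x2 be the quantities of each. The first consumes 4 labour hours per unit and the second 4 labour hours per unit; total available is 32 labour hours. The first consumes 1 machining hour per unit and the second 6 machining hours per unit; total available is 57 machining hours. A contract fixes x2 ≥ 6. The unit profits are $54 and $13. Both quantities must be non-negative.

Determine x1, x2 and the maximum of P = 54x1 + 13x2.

x1 = 2, x2 = 6, maximum P = 186

Extreme points and P = 54x1 + 13x2:
  (0, 8) → P = 104
  (0, 6) → P = 78
  (2, 6) → P = 186

At the optimal vertex, 4x1 + 4x2 = 32 and x2 = 6.
Solving simultaneously gives x1 = 2, x2 = 6.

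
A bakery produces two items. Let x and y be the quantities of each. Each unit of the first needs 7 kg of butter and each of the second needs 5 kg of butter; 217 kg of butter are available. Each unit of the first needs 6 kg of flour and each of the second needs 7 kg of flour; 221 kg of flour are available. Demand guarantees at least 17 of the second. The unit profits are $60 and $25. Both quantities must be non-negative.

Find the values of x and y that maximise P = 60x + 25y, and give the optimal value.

x = 17, y = 17, maximum P = 1445

The optimum lies where 6x + 7y = 221 and y = 17.
Solving simultaneously gives x = 17, y = 17.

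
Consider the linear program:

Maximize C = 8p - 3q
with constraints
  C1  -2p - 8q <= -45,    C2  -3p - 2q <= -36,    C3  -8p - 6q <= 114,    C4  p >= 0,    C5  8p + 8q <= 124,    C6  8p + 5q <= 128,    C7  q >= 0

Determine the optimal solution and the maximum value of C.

Extreme points and C = 8p - 3q:
  (99/10, 63/20) → C = 279/4
  (79/6, 7/3) → C = 295/3
  (5, 21/2) → C = 17/2

The binding constraints are -2p - 8q = -45 and 8p + 8q = 124.
Solving simultaneously gives p = 79/6, q = 7/3.

p = 79/6, q = 7/3, maximum C = 295/3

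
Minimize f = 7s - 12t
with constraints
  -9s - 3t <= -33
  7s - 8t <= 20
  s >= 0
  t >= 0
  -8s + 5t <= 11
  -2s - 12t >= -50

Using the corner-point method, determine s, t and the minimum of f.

Vertices and f = 7s - 12t:
  (108/31, 17/31) → f = 552/31
  (41/17, 64/17) → f = -481/17
  (32/5, 31/10) → f = 38/5

At the optimal vertex, -9s - 3t = -33 and -2s - 12t = -50.
Solving simultaneously gives s = 41/17, t = 64/17.

s = 41/17, t = 64/17, minimum f = -481/17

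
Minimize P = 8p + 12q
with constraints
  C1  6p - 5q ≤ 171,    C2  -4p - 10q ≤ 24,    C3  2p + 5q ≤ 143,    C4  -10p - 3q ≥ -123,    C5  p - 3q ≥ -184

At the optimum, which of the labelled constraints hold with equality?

C2 and C5

Vertices and P = 8p + 12q:
  (651/44, -183/22) → P = 204/11
  (-956/11, 356/11) → P = -3376/11
  (93/22, 296/11) → P = 3924/11
  (-491/11, 511/11) → P = 2204/11

The minimum is at (-956/11, 356/11). Substituting into each constraint, equality holds for C2 and C5; the remaining constraints have slack.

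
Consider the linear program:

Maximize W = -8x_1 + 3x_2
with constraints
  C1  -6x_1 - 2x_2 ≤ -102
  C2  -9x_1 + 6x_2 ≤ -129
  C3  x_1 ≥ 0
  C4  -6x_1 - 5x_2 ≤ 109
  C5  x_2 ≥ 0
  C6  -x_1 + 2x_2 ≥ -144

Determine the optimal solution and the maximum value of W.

The feasible region is unbounded (it extends along (2, 1), (2, 3)), but W strictly decreases along every unbounded feasible direction, so there is no improving ray and the maximum is attained at a vertex.

x_1 = 145/9, x_2 = 8/3, maximum W = -1088/9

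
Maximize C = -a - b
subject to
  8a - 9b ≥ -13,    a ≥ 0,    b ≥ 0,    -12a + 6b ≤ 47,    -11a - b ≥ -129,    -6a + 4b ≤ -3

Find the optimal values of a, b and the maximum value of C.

a = 1/2, b = 0, maximum C = -1/2

Vertices and C = -a - b:
  (1148/107, 1175/107) → C = -2323/107
  (79/22, 51/11) → C = -181/22
  (129/11, 0) → C = -129/11
  (1/2, 0) → C = -1/2

The optimum lies where b = 0 and -6a + 4b = -3.
Solving simultaneously gives a = 1/2, b = 0.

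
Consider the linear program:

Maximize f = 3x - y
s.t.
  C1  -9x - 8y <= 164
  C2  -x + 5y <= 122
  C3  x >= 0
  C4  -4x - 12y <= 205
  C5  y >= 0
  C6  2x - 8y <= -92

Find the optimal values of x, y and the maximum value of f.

x = 258, y = 76, maximum f = 698

Extreme points and f = 3x - y:
  (0, 122/5) → f = -122/5
  (258, 76) → f = 698
  (0, 23/2) → f = -23/2

The optimum lies where -x + 5y = 122 and 2x - 8y = -92.
Solving simultaneously gives x = 258, y = 76.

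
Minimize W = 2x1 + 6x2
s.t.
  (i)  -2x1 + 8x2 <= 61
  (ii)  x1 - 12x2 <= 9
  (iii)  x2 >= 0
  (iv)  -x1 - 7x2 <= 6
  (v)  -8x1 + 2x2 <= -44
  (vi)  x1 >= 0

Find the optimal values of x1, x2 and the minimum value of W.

x1 = 11/2, x2 = 0, minimum W = 11

Corner points and W = 2x1 + 6x2:
  (79/10, 48/5) → W = 367/5
  (9, 0) → W = 18
  (11/2, 0) → W = 11
The feasible region is unbounded (it extends along (12, 1), (4, 1)), but W strictly increases along every unbounded feasible direction, so there is no improving ray and the minimum is attained at a vertex.

The optimum lies where x2 = 0 and -8x1 + 2x2 = -44.
Solving simultaneously gives x1 = 11/2, x2 = 0.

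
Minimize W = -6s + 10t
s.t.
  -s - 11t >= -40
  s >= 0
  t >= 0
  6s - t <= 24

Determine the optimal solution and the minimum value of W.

Corner points and W = -6s + 10t:
  (0, 40/11) → W = 400/11
  (304/67, 216/67) → W = 336/67
  (0, 0) → W = 0
  (4, 0) → W = -24

The binding constraints are t = 0 and 6s - t = 24.
Solving simultaneously gives s = 4, t = 0.

s = 4, t = 0, minimum W = -24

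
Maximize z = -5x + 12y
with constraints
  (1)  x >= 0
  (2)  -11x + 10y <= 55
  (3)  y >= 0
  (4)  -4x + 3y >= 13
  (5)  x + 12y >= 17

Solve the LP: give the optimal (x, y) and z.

x = 5, y = 11, maximum z = 107

Feasible corners and z = -5x + 12y:
  (0, 11/2) → z = 66
  (0, 13/3) → z = 52
  (5, 11) → z = 107

The optimum lies where -11x + 10y = 55 and -4x + 3y = 13.
Solving simultaneously gives x = 5, y = 11.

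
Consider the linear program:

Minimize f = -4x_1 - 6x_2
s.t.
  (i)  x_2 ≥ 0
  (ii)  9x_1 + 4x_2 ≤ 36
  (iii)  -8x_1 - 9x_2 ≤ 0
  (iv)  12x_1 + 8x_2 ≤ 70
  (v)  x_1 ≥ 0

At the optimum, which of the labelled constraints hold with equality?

(iv) and (v)

Extreme points and f = -4x_1 - 6x_2:
  (4, 0) → f = -16
  (0, 0) → f = 0
  (1/3, 33/4) → f = -305/6
  (0, 35/4) → f = -105/2

The minimum is at (0, 35/4). Substituting into each constraint, equality holds for (iv) and (v); the remaining constraints have slack.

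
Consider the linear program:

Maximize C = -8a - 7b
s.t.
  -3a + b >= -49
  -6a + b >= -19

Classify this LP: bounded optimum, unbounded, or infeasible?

unbounded

From the feasible point (-10, -79), moving in the direction (-1, -3) keeps every constraint satisfied while C increases without bound.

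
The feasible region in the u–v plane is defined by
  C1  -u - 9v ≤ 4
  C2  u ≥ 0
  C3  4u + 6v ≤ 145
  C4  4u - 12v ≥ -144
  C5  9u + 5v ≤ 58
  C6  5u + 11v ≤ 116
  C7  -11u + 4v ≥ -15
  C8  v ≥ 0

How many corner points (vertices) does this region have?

Of the 28 pairwise boundary intersections, those satisfying every inequality are:
  (0, 116/11)
  (0, 0)
  (29/37, 377/37)
  (307/91, 503/91)
  (15/11, 0)

5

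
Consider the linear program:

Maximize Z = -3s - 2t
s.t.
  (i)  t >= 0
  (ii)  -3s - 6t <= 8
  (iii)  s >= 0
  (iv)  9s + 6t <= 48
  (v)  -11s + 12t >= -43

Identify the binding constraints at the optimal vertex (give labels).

Feasible corners and Z = -3s - 2t:
  (0, 0) → Z = 0
  (43/11, 0) → Z = -129/11
  (0, 8) → Z = -16
  (139/29, 47/58) → Z = -16

The maximum is at (0, 0). Substituting into each constraint, equality holds for (i) and (iii); the remaining constraints have slack.

(i) and (iii)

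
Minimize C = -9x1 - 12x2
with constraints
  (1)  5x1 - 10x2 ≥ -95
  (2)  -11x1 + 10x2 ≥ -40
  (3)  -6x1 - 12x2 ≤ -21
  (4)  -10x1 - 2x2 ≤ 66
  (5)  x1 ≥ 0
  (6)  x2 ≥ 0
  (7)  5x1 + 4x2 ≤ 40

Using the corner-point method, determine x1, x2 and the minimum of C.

x1 = 2/7, x2 = 135/14, minimum C = -828/7

Extreme points and C = -9x1 - 12x2:
  (0, 19/2) → C = -114
  (2/7, 135/14) → C = -828/7
  (40/11, 0) → C = -360/11
  (280/47, 120/47) → C = -3960/47
  (0, 7/4) → C = -21
  (7/2, 0) → C = -63/2

At the optimal vertex, 5x1 - 10x2 = -95 and 5x1 + 4x2 = 40.
Solving simultaneously gives x1 = 2/7, x2 = 135/14.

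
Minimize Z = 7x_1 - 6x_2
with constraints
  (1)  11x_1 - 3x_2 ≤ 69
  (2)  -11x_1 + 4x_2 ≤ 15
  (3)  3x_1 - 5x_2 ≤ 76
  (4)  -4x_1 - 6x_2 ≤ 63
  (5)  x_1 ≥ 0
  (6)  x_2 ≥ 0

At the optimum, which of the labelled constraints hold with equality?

(1) and (2)

Feasible corners and Z = 7x_1 - 6x_2:
  (321/11, 84) → Z = -3297/11
  (69/11, 0) → Z = 483/11
  (0, 15/4) → Z = -45/2
  (0, 0) → Z = 0

The minimum is at (321/11, 84). Substituting into each constraint, equality holds for (1) and (2); the remaining constraints have slack.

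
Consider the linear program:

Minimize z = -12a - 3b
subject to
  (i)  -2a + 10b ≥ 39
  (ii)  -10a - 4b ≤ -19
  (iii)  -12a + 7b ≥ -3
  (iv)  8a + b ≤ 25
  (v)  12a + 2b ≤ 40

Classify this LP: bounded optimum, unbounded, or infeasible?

unbounded

From the feasible point (17/54, 107/27), moving in the direction (-2, 12) keeps every constraint satisfied while z decreases without bound.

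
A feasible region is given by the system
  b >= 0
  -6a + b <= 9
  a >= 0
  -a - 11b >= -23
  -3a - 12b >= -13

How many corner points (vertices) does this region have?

3

Of the 10 pairwise boundary intersections, those satisfying every inequality are:
  (0, 0)
  (13/3, 0)
  (0, 13/12)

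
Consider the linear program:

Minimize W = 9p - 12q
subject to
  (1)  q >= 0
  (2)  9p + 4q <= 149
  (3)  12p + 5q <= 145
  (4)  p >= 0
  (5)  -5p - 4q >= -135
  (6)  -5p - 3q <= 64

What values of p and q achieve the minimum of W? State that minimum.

The binding constraints are 12p + 5q = 145 and p = 0.
Solving simultaneously gives p = 0, q = 29.

p = 0, q = 29, minimum W = -348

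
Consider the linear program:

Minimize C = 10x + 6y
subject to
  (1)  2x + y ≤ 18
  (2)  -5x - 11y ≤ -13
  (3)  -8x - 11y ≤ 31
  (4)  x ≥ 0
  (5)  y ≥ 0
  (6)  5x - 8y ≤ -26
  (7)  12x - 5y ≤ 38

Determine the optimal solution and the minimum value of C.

x = 0, y = 13/4, minimum C = 39/2

Feasible corners and C = 10x + 6y:
  (0, 18) → C = 108
  (118/21, 142/21) → C = 2032/21
  (0, 13/4) → C = 39/2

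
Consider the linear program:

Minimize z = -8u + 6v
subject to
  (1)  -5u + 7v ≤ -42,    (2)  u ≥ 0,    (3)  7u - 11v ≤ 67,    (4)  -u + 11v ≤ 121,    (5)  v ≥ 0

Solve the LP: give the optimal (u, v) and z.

Corner points and z = -8u + 6v:
  (1309/48, 647/48) → z = -3295/24
  (42/5, 0) → z = -336/5
  (94/3, 457/33) → z = -5530/33
  (67/7, 0) → z = -536/7

u = 94/3, v = 457/33, minimum z = -5530/33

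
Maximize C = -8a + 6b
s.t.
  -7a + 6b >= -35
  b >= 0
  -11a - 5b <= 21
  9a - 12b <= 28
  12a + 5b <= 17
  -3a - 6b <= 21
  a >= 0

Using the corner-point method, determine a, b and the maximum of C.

Vertices and C = -8a + 6b:
  (17/12, 0) → C = -34/3
  (0, 0) → C = 0
  (0, 17/5) → C = 102/5

The optimum lies where 12a + 5b = 17 and a = 0.
Solving simultaneously gives a = 0, b = 17/5.

a = 0, b = 17/5, maximum C = 102/5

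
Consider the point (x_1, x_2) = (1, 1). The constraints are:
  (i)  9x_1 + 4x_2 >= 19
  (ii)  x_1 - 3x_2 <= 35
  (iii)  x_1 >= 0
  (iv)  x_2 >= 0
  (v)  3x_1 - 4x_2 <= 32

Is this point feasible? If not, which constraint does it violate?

not feasible — violates (i)

Constraint (i): 9x_1 + 4x_2 = 13, which is not ≥ 19. All other constraints are satisfied.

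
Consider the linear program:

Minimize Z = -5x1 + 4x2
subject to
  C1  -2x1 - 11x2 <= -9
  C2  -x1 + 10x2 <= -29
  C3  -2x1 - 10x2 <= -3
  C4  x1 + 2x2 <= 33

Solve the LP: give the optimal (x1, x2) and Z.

x1 = 345/7, x2 = -57/7, minimum Z = -279

Vertices and Z = -5x1 + 4x2:
  (409/31, -49/31) → Z = -2241/31
  (345/7, -57/7) → Z = -279
  (97/3, 1/3) → Z = -481/3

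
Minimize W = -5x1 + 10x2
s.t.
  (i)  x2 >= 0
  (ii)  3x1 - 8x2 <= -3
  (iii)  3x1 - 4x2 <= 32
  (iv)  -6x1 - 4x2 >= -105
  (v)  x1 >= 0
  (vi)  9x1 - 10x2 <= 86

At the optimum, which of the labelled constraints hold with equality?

(ii) and (iv)

Extreme points and W = -5x1 + 10x2:
  (69/5, 111/20) → W = -27/2
  (0, 3/8) → W = 15/4
  (0, 105/4) → W = 525/2

The minimum is at (69/5, 111/20). Substituting into each constraint, equality holds for (ii) and (iv); the remaining constraints have slack.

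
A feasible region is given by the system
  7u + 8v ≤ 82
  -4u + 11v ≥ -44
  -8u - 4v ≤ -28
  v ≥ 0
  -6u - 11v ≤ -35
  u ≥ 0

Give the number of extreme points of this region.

6

Pairwise boundary intersections that survive every other constraint:
  (1254/109, 20/109)
  (0, 41/4)
  (11, 0)
  (21/8, 7/4)
  (0, 7)
  (35/6, 0)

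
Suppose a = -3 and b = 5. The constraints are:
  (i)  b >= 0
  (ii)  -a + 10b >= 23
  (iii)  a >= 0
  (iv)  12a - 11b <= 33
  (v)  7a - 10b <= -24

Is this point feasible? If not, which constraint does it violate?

Constraint (iii): a = -3, which is not ≥ 0. All other constraints are satisfied.

not feasible — violates (iii)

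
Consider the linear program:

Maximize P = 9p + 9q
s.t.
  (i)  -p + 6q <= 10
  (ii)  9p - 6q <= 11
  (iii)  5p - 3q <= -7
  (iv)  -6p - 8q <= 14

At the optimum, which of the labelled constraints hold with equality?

Vertices and P = 9p + 9q:
  (-4/9, 43/27) → P = 31/3
  (-41/11, 23/22) → P = -531/22
  (-49/29, -14/29) → P = -567/29

The maximum is at (-4/9, 43/27). Substituting into each constraint, equality holds for (i) and (iii); the remaining constraints have slack.

(i) and (iii)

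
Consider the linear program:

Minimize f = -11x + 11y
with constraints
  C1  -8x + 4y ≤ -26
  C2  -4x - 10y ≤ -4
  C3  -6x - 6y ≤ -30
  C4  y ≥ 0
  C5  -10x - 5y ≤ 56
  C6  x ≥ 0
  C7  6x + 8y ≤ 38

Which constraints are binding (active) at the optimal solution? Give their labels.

C4 and C7

Corner points and f = -11x + 11y:
  (23/6, 7/6) → f = -88/3
  (45/11, 37/22) → f = -53/2
  (5, 0) → f = -55
  (19/3, 0) → f = -209/3

The minimum is at (19/3, 0). Substituting into each constraint, equality holds for C4 and C7; the remaining constraints have slack.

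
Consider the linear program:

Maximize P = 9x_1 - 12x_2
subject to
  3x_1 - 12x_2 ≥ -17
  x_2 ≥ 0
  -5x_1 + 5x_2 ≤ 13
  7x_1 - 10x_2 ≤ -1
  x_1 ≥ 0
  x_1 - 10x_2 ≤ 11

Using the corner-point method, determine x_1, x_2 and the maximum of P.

The optimum lies where 3x_1 - 12x_2 = -17 and 7x_1 - 10x_2 = -1.
Solving simultaneously gives x_1 = 79/27, x_2 = 58/27.

x_1 = 79/27, x_2 = 58/27, maximum P = 5/9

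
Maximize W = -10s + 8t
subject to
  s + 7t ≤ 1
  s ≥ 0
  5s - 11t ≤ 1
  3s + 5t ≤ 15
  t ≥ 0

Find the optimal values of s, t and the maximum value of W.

Extreme points and W = -10s + 8t:
  (0, 1/7) → W = 8/7
  (9/23, 2/23) → W = -74/23
  (0, 0) → W = 0
  (1/5, 0) → W = -2

s = 0, t = 1/7, maximum W = 8/7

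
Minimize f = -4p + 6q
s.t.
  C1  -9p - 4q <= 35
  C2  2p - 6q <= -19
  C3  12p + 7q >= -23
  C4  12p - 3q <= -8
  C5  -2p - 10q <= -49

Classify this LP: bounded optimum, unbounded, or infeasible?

Corner points and f = -4p + 6q:
  (-51/5, 71/5) → f = 126
  (-573/106, 317/53) → f = 3048/53
  (67/126, 302/63) → f = 1678/63
The feasible region has finitely many vertices and no improving ray; the minimum is 1678/63 at (67/126, 302/63).

bounded optimum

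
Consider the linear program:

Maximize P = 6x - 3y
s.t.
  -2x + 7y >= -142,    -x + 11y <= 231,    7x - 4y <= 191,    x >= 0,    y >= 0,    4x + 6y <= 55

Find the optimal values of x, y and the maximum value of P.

Extreme points and P = 6x - 3y:
  (0, 0) → P = 0
  (0, 55/6) → P = -55/2
  (55/4, 0) → P = 165/2

At the optimal vertex, y = 0 and 4x + 6y = 55.
Solving simultaneously gives x = 55/4, y = 0.

x = 55/4, y = 0, maximum P = 165/2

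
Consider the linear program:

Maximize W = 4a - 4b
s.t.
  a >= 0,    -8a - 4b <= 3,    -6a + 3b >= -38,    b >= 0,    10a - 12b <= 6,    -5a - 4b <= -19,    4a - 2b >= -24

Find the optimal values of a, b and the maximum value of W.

a = 73/7, b = 172/21, maximum W = 188/21

Extreme points and W = 4a - 4b:
  (0, 19/4) → W = -19
  (0, 12) → W = -48
  (73/7, 172/21) → W = 188/21
  (63/25, 8/5) → W = 92/25
The feasible region is unbounded (it extends along (1, 2)), but W strictly decreases along every unbounded feasible direction, so there is no improving ray and the maximum is attained at a vertex.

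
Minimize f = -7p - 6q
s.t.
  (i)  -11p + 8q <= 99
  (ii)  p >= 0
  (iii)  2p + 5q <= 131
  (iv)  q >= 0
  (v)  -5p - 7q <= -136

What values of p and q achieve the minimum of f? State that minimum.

The optimum lies where 2p + 5q = 131 and q = 0.
Solving simultaneously gives p = 131/2, q = 0.

p = 131/2, q = 0, minimum f = -917/2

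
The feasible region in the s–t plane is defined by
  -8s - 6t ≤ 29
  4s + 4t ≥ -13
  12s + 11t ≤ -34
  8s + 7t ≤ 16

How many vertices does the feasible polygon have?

3

Pairwise boundary intersections that survive every other constraint:
  (-19/4, 3/2)
  (-115/16, 19/4)
  (7/4, -5)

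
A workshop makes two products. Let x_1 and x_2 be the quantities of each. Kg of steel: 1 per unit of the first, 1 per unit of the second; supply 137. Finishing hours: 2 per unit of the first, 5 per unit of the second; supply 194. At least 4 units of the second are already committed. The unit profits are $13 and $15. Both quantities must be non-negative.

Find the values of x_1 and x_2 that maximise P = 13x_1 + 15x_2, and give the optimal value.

Feasible corners and P = 13x_1 + 15x_2:
  (0, 194/5) → P = 582
  (0, 4) → P = 60
  (87, 4) → P = 1191

The optimum lies where 2x_1 + 5x_2 = 194 and x_2 = 4.
Solving simultaneously gives x_1 = 87, x_2 = 4.

x_1 = 87, x_2 = 4, maximum P = 1191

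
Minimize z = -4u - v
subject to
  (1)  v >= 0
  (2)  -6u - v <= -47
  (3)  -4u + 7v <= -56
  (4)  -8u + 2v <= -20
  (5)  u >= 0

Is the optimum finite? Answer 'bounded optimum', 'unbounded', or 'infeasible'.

unbounded

From the feasible point (14, 0), moving in the direction (7, 4) keeps every constraint satisfied while z decreases without bound.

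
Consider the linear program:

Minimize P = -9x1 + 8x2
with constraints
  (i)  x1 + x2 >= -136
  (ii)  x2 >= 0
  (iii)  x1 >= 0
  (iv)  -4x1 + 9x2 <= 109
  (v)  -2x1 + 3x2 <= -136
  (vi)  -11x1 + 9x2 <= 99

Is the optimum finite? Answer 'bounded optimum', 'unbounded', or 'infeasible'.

unbounded

From the feasible point (68, 0), moving in the direction (1, 0) keeps every constraint satisfied while P decreases without bound.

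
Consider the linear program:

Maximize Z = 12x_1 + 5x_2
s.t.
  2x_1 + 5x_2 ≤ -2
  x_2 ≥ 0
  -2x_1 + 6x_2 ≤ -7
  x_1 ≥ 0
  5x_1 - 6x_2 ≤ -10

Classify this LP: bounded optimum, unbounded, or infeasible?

The boundaries x_1 = 0 and 5x_1 - 6x_2 = -10 meet at (0, 5/3), but that point violates 2x_1 + 5x_2 ≤ -2. Every candidate vertex is excluded by some other constraint, so the feasible region is empty.

infeasible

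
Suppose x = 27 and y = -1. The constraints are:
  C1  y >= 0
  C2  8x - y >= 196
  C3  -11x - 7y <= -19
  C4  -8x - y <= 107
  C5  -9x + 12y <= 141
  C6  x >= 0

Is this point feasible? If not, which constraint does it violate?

Constraint C1: y = -1, which is not ≥ 0. All other constraints are satisfied.

not feasible — violates C1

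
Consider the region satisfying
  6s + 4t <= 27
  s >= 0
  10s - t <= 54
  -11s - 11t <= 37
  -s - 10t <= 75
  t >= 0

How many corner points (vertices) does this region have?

3

Of the 15 pairwise boundary intersections, those satisfying every inequality are:
  (0, 27/4)
  (9/2, 0)
  (0, 0)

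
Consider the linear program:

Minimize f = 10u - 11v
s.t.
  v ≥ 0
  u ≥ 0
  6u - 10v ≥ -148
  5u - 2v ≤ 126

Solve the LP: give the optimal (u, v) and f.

At the optimal vertex, u = 0 and 6u - 10v = -148.
Solving simultaneously gives u = 0, v = 74/5.

u = 0, v = 74/5, minimum f = -814/5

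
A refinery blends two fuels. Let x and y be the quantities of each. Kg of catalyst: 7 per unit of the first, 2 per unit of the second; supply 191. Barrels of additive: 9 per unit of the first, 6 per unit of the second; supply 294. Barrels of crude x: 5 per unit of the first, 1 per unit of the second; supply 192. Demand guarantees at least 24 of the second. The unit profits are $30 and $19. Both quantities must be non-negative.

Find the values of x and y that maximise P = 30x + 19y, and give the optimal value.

x = 50/3, y = 24, maximum P = 956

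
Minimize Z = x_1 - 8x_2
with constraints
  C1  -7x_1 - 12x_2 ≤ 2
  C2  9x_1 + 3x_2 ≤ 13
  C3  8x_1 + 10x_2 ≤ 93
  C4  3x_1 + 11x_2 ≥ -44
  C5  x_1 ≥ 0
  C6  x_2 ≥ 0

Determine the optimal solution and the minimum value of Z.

Feasible corners and Z = x_1 - 8x_2:
  (0, 13/3) → Z = -104/3
  (13/9, 0) → Z = 13/9
  (0, 0) → Z = 0

The binding constraints are 9x_1 + 3x_2 = 13 and x_1 = 0.
Solving simultaneously gives x_1 = 0, x_2 = 13/3.

x_1 = 0, x_2 = 13/3, minimum Z = -104/3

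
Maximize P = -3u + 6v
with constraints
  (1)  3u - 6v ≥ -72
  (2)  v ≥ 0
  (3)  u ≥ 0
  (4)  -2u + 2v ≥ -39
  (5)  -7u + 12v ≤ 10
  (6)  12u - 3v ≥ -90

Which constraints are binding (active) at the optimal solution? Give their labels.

Corner points and P = -3u + 6v:
  (0, 0) → P = 0
  (39/2, 0) → P = -117/2
  (0, 5/6) → P = 5
  (244/5, 293/10) → P = 147/5

The maximum is at (244/5, 293/10). Substituting into each constraint, equality holds for (4) and (5); the remaining constraints have slack.

(4) and (5)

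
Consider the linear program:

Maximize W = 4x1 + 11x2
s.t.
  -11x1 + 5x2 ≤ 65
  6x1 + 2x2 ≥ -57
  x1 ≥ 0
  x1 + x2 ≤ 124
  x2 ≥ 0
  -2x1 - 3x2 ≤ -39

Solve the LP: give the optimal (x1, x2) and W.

x1 = 555/16, x2 = 1429/16, maximum W = 17939/16

Feasible corners and W = 4x1 + 11x2:
  (0, 13) → W = 143
  (555/16, 1429/16) → W = 17939/16
  (124, 0) → W = 496
  (39/2, 0) → W = 78

The optimum lies where -11x1 + 5x2 = 65 and x1 + x2 = 124.
Solving simultaneously gives x1 = 555/16, x2 = 1429/16.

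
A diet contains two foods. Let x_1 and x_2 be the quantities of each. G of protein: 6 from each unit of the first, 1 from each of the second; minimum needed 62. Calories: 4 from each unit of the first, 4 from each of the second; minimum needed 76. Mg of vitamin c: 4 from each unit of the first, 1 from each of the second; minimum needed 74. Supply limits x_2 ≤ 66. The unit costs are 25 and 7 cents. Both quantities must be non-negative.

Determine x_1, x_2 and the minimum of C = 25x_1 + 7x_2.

The feasible region is unbounded (it extends along (1, 0)), but C strictly increases along every unbounded feasible direction, so there is no improving ray and the minimum is attained at a vertex.

At the optimal vertex, 4x_1 + 4x_2 = 76 and 4x_1 + x_2 = 74.
Solving simultaneously gives x_1 = 55/3, x_2 = 2/3.

x_1 = 55/3, x_2 = 2/3, minimum C = 463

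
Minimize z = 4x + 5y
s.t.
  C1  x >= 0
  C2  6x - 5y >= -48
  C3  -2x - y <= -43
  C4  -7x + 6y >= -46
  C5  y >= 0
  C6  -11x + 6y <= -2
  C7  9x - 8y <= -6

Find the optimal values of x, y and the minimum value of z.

x = 338/25, y = 399/25, minimum z = 3347/25

Extreme points and z = 4x + 5y:
  (298/19, 540/19) → z = 3892/19
  (260/23, 469/23) → z = 3385/23
  (338/25, 399/25) → z = 3347/25
  (202, 228) → z = 1948
The feasible region is unbounded (it extends along (6, 7), (5, 6)), but z strictly increases along every unbounded feasible direction, so there is no improving ray and the minimum is attained at a vertex.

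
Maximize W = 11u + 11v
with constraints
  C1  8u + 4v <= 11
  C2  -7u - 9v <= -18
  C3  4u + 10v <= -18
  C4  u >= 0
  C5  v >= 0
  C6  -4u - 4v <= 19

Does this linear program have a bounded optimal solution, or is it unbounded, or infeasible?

infeasible

The boundaries 8u + 4v = 11 and -7u - 9v = -18 meet at (27/44, 67/44), but that point violates 4u + 10v ≤ -18. Every candidate vertex is excluded by some other constraint, so the feasible region is empty.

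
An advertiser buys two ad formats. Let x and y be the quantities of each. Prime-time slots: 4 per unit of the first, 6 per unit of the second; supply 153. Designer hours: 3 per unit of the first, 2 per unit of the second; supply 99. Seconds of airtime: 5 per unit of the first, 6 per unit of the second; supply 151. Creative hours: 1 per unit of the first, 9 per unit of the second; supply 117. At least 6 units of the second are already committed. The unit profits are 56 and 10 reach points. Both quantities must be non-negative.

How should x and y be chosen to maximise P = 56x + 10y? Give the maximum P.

Vertices and P = 56x + 10y:
  (0, 13) → P = 130
  (0, 6) → P = 60
  (219/13, 434/39) → P = 3164/3
  (23, 6) → P = 1348

The binding constraints are 5x + 6y = 151 and y = 6.
Solving simultaneously gives x = 23, y = 6.

x = 23, y = 6, maximum P = 1348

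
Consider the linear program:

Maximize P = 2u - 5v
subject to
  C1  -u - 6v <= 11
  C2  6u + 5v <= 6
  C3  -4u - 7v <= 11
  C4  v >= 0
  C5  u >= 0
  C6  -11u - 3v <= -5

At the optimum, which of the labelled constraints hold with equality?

C2 and C4

Extreme points and P = 2u - 5v:
  (1, 0) → P = 2
  (7/37, 36/37) → P = -166/37
  (5/11, 0) → P = 10/11

The maximum is at (1, 0). Substituting into each constraint, equality holds for C2 and C4; the remaining constraints have slack.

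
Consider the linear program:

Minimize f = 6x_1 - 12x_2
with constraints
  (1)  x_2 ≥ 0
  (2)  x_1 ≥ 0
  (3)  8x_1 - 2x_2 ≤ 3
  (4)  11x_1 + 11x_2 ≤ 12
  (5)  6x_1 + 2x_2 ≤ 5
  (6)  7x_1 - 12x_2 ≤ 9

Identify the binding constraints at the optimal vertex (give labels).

Corner points and f = 6x_1 - 12x_2:
  (0, 0) → f = 0
  (3/8, 0) → f = 9/4
  (0, 12/11) → f = -144/11
  (57/110, 63/110) → f = -207/55

The minimum is at (0, 12/11). Substituting into each constraint, equality holds for (2) and (4); the remaining constraints have slack.

(2) and (4)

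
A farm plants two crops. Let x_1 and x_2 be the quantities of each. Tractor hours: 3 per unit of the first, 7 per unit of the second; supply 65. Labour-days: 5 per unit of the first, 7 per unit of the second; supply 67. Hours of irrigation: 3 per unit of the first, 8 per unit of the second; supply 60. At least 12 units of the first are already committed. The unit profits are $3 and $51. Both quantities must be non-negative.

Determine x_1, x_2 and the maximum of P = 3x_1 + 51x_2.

Extreme points and P = 3x_1 + 51x_2:
  (67/5, 0) → P = 201/5
  (12, 0) → P = 36
  (12, 1) → P = 87

At the optimal vertex, 5x_1 + 7x_2 = 67 and x_1 = 12.
Solving simultaneously gives x_1 = 12, x_2 = 1.

x_1 = 12, x_2 = 1, maximum P = 87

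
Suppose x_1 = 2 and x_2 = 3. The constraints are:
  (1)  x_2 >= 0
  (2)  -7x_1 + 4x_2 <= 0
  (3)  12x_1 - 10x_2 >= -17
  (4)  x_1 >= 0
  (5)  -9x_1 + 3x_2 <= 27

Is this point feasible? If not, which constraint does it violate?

(1): 3 ≥ 0 ✓
(2): -2 ≤ 0 ✓
(3): -6 ≥ -17 ✓
(4): 2 ≥ 0 ✓
(5): -9 ≤ 27 ✓

feasible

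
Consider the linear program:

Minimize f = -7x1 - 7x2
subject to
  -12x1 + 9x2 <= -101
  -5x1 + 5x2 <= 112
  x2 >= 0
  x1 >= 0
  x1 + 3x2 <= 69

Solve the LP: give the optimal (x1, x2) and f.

Vertices and f = -7x1 - 7x2:
  (101/12, 0) → f = -707/12
  (308/15, 727/45) → f = -11557/45
  (69, 0) → f = -483

x1 = 69, x2 = 0, minimum f = -483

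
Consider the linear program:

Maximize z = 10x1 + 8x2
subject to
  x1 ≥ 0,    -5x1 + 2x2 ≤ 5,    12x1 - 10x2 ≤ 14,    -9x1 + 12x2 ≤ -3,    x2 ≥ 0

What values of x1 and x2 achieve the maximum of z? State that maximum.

Extreme points and z = 10x1 + 8x2:
  (23/9, 5/3) → z = 350/9
  (7/6, 0) → z = 35/3
  (1/3, 0) → z = 10/3

The optimum lies where 12x1 - 10x2 = 14 and -9x1 + 12x2 = -3.
Solving simultaneously gives x1 = 23/9, x2 = 5/3.

x1 = 23/9, x2 = 5/3, maximum z = 350/9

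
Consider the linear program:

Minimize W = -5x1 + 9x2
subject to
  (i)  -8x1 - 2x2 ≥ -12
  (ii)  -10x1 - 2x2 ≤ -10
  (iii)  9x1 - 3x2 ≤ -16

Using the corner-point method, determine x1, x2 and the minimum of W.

x1 = -1/24, x2 = 125/24, minimum W = 565/12

Vertices and W = -5x1 + 9x2:
  (-1, 10) → W = 95
  (2/21, 118/21) → W = 1052/21
  (-1/24, 125/24) → W = 565/12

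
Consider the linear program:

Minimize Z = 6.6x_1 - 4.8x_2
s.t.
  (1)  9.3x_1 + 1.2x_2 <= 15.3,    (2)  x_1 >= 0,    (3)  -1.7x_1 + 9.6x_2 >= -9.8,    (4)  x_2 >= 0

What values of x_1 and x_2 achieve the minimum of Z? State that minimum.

x_1 = 0, x_2 = 12.75, minimum Z = -61.2

Vertices and Z = 6.6x_1 - 4.8x_2:
  (0, 51/4) → Z = -306/5
  (51/31, 0) → Z = 1683/155
  (0, 0) → Z = 0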